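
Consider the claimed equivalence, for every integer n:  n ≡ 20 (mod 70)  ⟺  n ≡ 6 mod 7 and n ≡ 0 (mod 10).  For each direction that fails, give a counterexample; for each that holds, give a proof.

(→) Suppose n ≡ 20 (mod 70); write n = 70j + 20. Since 7 ∣ 70, reducing mod 7 gives n ≡ 20 ≡ 6 (mod 7); since 10 ∣ 70, reducing mod 10 gives n ≡ 20 ≡ 0 (mod 10).

(←) Conversely, if n ≡ 6 (mod 7) and n ≡ 0 (mod 10), then by the Chinese remainder theorem n ≡ 20 (mod 70). This is exactly n ≡ 20 (mod 70).

Both directions hold.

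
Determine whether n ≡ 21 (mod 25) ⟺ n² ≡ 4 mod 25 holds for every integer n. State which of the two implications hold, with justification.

(⟹) This fails: take n = 21. Then 21 ≡ 21 (mod 25), but 21² = 441 ≡ 16 (mod 25), not 4.

(⟸) This fails: take n = 2. Then 2² = 4 ≡ 4 (mod 25), yet 2 ≡ 2 (mod 25), not 21.

Both directions fail.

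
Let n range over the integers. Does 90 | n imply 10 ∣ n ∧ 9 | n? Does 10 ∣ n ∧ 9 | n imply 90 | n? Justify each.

Equivalent; both directions hold.

(⟹) If 90 ∣ n, write n = 90q. Since 90 = 9·10, n = 10·(9q), so 10 ∣ n; and since 90 = 10·9, n = 9·(10q), so 9 ∣ n.

(⟸) Suppose 10 ∣ n and 9 ∣ n. Any common multiple of 10 and 9 is a multiple of their lcm; here gcd(10, 9) = 1, so lcm(10, 9) = 10·9 = 90, so 90 ∣ n.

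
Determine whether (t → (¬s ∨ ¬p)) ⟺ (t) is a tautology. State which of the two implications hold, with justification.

Neither implication holds.

Forward direction. This fails. Under p = F, t = F, s = F, the left side is true but the right side is false.

Converse. This fails. Under p = T, t = T, s = T, the left side is false but the right side is true.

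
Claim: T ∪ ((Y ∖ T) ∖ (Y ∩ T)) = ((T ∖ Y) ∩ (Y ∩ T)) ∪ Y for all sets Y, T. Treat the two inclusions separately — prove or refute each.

(⊆) This inclusion fails. Take Y = ∅, T = {1}; then 1 ∈ T ∪ ((Y ∖ T) ∖ (Y ∩ T)) but 1 ∉ ((T ∖ Y) ∩ (Y ∩ T)) ∪ Y.

(⊇) Let x ∈ ((T ∖ Y) ∩ (Y ∩ T)) ∪ Y. Then either x ∈ Y and x ∉ T; or x ∈ Y ∩ T. In each case x ∈ T ∪ ((Y ∖ T) ∖ (Y ∩ T)), so ((T ∖ Y) ∩ (Y ∩ T)) ∪ Y ⊆ T ∪ ((Y ∖ T) ∖ (Y ∩ T)).

Only the reverse inclusion holds.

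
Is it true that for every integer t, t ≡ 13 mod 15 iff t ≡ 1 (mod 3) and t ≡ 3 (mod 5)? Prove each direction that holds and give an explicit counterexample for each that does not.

(→) Suppose t ≡ 13 (mod 15); write t = 15j + 13. Since 3 ∣ 15, reducing mod 3 gives t ≡ 13 ≡ 1 (mod 3); since 5 ∣ 15, reducing mod 5 gives t ≡ 13 ≡ 3 (mod 5).

(←) Conversely, if t ≡ 1 (mod 3) and t ≡ 3 (mod 5), then by the Chinese remainder theorem t ≡ 13 (mod 15). This is exactly t ≡ 13 (mod 15).

Both directions hold; the statement is true.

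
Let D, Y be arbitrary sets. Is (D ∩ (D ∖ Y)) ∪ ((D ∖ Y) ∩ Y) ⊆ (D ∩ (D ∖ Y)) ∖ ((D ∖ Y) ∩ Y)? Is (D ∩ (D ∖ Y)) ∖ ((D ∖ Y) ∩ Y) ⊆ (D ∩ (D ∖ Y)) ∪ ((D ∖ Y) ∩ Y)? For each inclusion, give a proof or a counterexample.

Both inclusions hold; the sets are equal.

Forward inclusion. Let x ∈ (D ∩ (D ∖ Y)) ∪ ((D ∖ Y) ∩ Y). Then x ∈ D and x ∉ Y, from which x ∈ (D ∩ (D ∖ Y)) ∖ ((D ∖ Y) ∩ Y).

Reverse inclusion. Let x ∈ (D ∩ (D ∖ Y)) ∖ ((D ∖ Y) ∩ Y). Then x ∈ D and x ∉ Y, from which x ∈ (D ∩ (D ∖ Y)) ∪ ((D ∖ Y) ∩ Y).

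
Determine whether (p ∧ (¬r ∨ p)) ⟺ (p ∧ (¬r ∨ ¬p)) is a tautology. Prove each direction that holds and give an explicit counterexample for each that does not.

The forward direction fails; the converse holds.

(⇒) This fails. Under r = T, p = T, the left side is true but the right side is false.

(⇐) Assume the antecedent. If r is true, the antecedent cannot hold. If r is false, the antecedent forces (r = F, p = T), and p ∧ (¬r ∨ p) holds there. Either way p ∧ (¬r ∨ p) holds.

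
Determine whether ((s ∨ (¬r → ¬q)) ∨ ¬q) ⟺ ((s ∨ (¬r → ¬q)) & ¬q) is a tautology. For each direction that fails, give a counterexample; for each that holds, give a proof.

Only the reverse direction holds.

(⟹) This fails. Under r = T, s = F, q = T, the left side is true but the right side is false.

(⟸) Assume the antecedent. If r is true, (s ∨ (¬r → ¬q)) ∨ ¬q reduces to true regardless of the other variables. If r is false, the antecedent forces (r = F, s = F, q = F) or (r = F, s = T, q = F), and (s ∨ (¬r → ¬q)) ∨ ¬q holds there. Either way (s ∨ (¬r → ¬q)) ∨ ¬q holds.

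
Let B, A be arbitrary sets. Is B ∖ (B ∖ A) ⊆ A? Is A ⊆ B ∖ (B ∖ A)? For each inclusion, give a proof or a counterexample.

(⊆) holds; (⊇) fails.

Forward inclusion. Let x ∈ B ∖ (B ∖ A). Then x ∈ B ∩ A, from which x ∈ A.

Reverse inclusion. This inclusion fails. Take B = ∅, A = {1}; then 1 ∈ A but 1 ∉ B ∖ (B ∖ A).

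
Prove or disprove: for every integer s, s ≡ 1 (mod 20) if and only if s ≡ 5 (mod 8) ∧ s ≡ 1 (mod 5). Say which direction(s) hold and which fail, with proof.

[⇐] If s ≡ 5 (mod 8) and s ≡ 1 (mod 5), then by the Chinese remainder theorem s ≡ 21 (mod 40). Since 21 ≡ 1 (mod 20) and 20 ∣ 40, we get s ≡ 1 (mod 20).

[⇒] This fails: s = 1 gives 1 ≡ 1 (mod 20) but 1 ≡ 1 (mod 8), so the conjunction on the right does not hold.

Not equivalent: only (⇐) holds.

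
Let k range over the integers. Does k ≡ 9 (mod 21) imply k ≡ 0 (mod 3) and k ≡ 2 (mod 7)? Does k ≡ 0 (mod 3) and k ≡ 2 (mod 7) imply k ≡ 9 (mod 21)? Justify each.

The biconditional holds.

(⇒) Suppose k ≡ 9 (mod 21); write k = 21j + 9. Since 3 ∣ 21, reducing mod 3 gives k ≡ 9 ≡ 0 (mod 3); since 7 ∣ 21, reducing mod 7 gives k ≡ 9 ≡ 2 (mod 7).

(⇐) Conversely, if k ≡ 0 (mod 3) and k ≡ 2 (mod 7), then by the Chinese remainder theorem k ≡ 9 (mod 21). This is exactly k ≡ 9 (mod 21).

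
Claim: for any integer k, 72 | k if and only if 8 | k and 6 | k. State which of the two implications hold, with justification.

Only the forward direction holds.

Forward direction. If 72 ∣ k, write k = 72q. Since 72 = 9·8, k = 8·(9q), so 8 ∣ k; and since 72 = 12·6, k = 6·(12q), so 6 ∣ k.

Converse. This fails: take k = 24. Both 8 ∣ 24 and 6 ∣ 24, yet 24 is not a multiple of 72 (since 24 = 0·72 + 24), so 72 ∤ 24.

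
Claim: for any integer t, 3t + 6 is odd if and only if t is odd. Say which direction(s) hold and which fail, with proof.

(⇒) Suppose 3t + 6 is odd. Since 3 is odd, 3t and t have the same parity, so 3t + 6 ≡ t + 6 (mod 2). As 6 is even, 3t + 6 is odd exactly when t is odd. Thus t is odd.

(⇐) Conversely, suppose t is odd; write t = 2j + 1. Then 3t + 6 = 3·(2j + 1) + 6 = 2·3j + 9, which is odd.

Both directions hold; the statement is true.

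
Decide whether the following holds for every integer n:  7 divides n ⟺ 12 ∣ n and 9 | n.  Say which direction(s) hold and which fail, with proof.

Neither implication holds.

Forward direction. This fails: take n = 7. Certainly 7 ∣ 7, but 12 ∤ 7.

Converse. This fails: take n = 36. Both 12 ∣ 36 and 9 ∣ 36, yet 36 is not a multiple of 7 (since 36 = 5·7 + 1), so 7 ∤ 36.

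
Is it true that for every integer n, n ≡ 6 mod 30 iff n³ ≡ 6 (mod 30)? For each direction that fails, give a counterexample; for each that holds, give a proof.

(⇒) Suppose n ≡ 6 mod 30. Write n = 30j + 6. Then (30j + 6)³ = 27000j³ + 16200j² + 3240j + 216 = 30(900j³ + 540j² + 108j + 7) + 6, so n³ ≡ 6 (mod 30).

(⇐) Conversely, suppose n³ ≡ 6 (mod 30). The only residue r in {0, …, 29} with r³ ≡ 6 (mod 30) is r = 6, so n ≡ 6 (mod 30).

The biconditional holds.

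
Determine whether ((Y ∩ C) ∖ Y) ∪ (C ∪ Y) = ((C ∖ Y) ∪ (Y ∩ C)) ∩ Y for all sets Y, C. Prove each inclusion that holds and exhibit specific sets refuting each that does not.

(⊆) This inclusion fails. Take Y = {1}, C = ∅; then 1 ∈ ((Y ∩ C) ∖ Y) ∪ (C ∪ Y) but 1 ∉ ((C ∖ Y) ∪ (Y ∩ C)) ∩ Y.

(⊇) Let x ∈ ((C ∖ Y) ∪ (Y ∩ C)) ∩ Y. Then x ∈ Y ∩ C, from which x ∈ ((Y ∩ C) ∖ Y) ∪ (C ∪ Y).

Only the reverse inclusion holds.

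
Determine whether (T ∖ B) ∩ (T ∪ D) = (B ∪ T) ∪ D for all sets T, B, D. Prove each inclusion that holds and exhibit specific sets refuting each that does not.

(⟸) This inclusion fails. Take T = ∅, B = {1}, D = ∅; then 1 ∈ (B ∪ T) ∪ D but 1 ∉ (T ∖ B) ∩ (T ∪ D).

(⟹) Let x ∈ (T ∖ B) ∩ (T ∪ D). Then either x ∈ T and x ∉ B, D; or x ∈ T ∩ D and x ∉ B. In each case x ∈ (B ∪ T) ∪ D, so (T ∖ B) ∩ (T ∪ D) ⊆ (B ∪ T) ∪ D.

Only the forward inclusion holds.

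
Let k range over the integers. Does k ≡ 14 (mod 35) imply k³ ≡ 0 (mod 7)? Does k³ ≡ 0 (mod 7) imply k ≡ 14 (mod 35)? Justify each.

Not equivalent: only (⇒) holds.

(⇐) This fails: take k = 0. Then 0³ = 0 ≡ 0 (mod 7), yet 0 ≡ 0 (mod 35), not 14.

(⇒) Suppose k ≡ 14 (mod 35). Then k³ ≡ 14³ = 2744 (mod 35), and since 7 ∣ 35, also k³ ≡ 0 (mod 7).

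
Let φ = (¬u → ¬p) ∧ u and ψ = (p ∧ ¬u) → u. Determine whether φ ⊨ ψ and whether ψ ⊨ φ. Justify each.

Converse. This fails. Under u = F, p = F, the left side is false but the right side is true.

Forward direction. Assume the antecedent. If u is true, (p ∧ ¬u) → u reduces to true regardless of the other variables. If u is false, the antecedent cannot hold. Either way (p ∧ ¬u) → u holds.

Only the forward direction holds.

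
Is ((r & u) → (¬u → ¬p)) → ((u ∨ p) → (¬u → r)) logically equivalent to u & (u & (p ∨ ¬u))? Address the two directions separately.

(⟹) This fails. Under r = F, p = F, u = F, the left side is true but the right side is false.

(⟸) Assume the antecedent. If r is true, the consequent reduces to true regardless of the other variables. If r is false, the antecedent forces (r = F, p = T, u = T), and the consequent holds there. Either way the consequent holds.

The forward direction fails; the converse holds.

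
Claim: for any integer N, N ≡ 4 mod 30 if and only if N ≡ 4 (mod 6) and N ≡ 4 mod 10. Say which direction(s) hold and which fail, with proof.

The biconditional holds.

Forward direction. Suppose N ≡ 4 (mod 30); write N = 30j + 4. Since 6 ∣ 30, reducing mod 6 gives N ≡ 4 (mod 6); since 10 ∣ 30, reducing mod 10 gives N ≡ 4 (mod 10).

Converse. If N ≡ 4 (mod 6) and N ≡ 4 (mod 10), then by the Chinese remainder theorem N ≡ 4 (mod 30). This is exactly N ≡ 4 (mod 30).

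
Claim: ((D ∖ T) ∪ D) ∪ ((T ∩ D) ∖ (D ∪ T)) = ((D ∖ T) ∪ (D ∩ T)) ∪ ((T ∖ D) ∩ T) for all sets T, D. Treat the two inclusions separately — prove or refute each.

Only the forward inclusion holds.

(⟸) This inclusion fails. Take T = {1}, D = ∅; then 1 ∈ ((D ∖ T) ∪ (D ∩ T)) ∪ ((T ∖ D) ∩ T) but 1 ∉ ((D ∖ T) ∪ D) ∪ ((T ∩ D) ∖ (D ∪ T)).

(⟹) Let x ∈ ((D ∖ T) ∪ D) ∪ ((T ∩ D) ∖ (D ∪ T)). Then either x ∈ D and x ∉ T; or x ∈ T ∩ D. In each case x ∈ ((D ∖ T) ∪ (D ∩ T)) ∪ ((T ∖ D) ∩ T), so ((D ∖ T) ∪ D) ∪ ((T ∩ D) ∖ (D ∪ T)) ⊆ ((D ∖ T) ∪ (D ∩ T)) ∪ ((T ∖ D) ∩ T).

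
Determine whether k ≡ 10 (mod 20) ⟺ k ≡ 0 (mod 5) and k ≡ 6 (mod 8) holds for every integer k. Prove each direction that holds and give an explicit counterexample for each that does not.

(→) This fails: k = 10 gives 10 ≡ 10 (mod 20) but 10 ≡ 2 (mod 8), so the conjunction on the right does not hold.

(←) Conversely, if k ≡ 0 (mod 5) and k ≡ 6 (mod 8), then by the Chinese remainder theorem k ≡ 30 (mod 40). Since 30 ≡ 10 (mod 20) and 20 ∣ 40, we get k ≡ 10 (mod 20).

The forward direction fails; the converse holds.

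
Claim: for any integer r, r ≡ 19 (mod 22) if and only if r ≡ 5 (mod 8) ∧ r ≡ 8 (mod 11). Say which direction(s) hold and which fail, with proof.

Not equivalent: only (⇐) holds.

(⟹) This fails: r = 41 gives 41 ≡ 19 (mod 22) but 41 ≡ 1 (mod 8), so the conjunction on the right does not hold.

(⟸) Conversely, if r ≡ 5 (mod 8) and r ≡ 8 (mod 11), then by the Chinese remainder theorem r ≡ 85 (mod 88). Since 85 ≡ 19 (mod 22) and 22 ∣ 88, we get r ≡ 19 (mod 22).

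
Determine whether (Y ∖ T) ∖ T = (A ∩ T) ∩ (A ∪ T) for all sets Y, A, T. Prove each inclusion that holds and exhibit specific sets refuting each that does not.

(⟹) This inclusion fails. Take Y = {1}, A = ∅, T = ∅; then 1 ∈ (Y ∖ T) ∖ T but 1 ∉ (A ∩ T) ∩ (A ∪ T).

(⟸) This inclusion fails. Take Y = ∅, A = {1}, T = {1}; then 1 ∈ (A ∩ T) ∩ (A ∪ T) but 1 ∉ (Y ∖ T) ∖ T.

Both inclusions fail.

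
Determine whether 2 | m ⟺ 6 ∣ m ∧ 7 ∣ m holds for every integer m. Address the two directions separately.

(⟹) This fails: take m = 2. Certainly 2 ∣ 2, but 6 ∤ 2.

(⟸) Suppose 6 ∣ m and 7 ∣ m. Any common multiple of 6 and 7 is a multiple of their lcm; here gcd(6, 7) = 1, so lcm(6, 7) = 6·7 = 42, so 42 ∣ m. Since 2 ∣ 42, it follows that 2 ∣ m.

Only the reverse direction holds.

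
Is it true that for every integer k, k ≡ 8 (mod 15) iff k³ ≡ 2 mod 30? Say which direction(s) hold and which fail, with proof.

(⇒) This fails: take k = 23. Then 23 ≡ 8 (mod 15), but 23³ = 12167 ≡ 17 (mod 30), not 2.

(⇐) Conversely, the residues r modulo 30 with r³ ≡ 2 (mod 30) are exactly {8}, and each is ≡ 8 (mod 15).

Not equivalent: only (⇐) holds.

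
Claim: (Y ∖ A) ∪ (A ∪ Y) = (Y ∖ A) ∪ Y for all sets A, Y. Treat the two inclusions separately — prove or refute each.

(⊇) Let x ∈ (Y ∖ A) ∪ Y. Then either x ∈ Y and x ∉ A; or x ∈ A ∩ Y. In each case x ∈ (Y ∖ A) ∪ (A ∪ Y), so (Y ∖ A) ∪ Y ⊆ (Y ∖ A) ∪ (A ∪ Y).

(⊆) This inclusion fails. Take A = {1}, Y = ∅; then 1 ∈ (Y ∖ A) ∪ (A ∪ Y) but 1 ∉ (Y ∖ A) ∪ Y.

(⊆) fails; (⊇) holds.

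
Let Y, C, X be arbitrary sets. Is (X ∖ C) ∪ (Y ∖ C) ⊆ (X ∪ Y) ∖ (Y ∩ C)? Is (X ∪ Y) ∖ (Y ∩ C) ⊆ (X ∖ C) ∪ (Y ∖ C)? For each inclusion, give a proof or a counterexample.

Forward inclusion. Let x ∈ (X ∖ C) ∪ (Y ∖ C). Then either x ∈ Y and x ∉ C, X; or x ∈ X and x ∉ Y, C; or x ∈ Y ∩ X and x ∉ C. In each case x ∈ (X ∪ Y) ∖ (Y ∩ C), so (X ∖ C) ∪ (Y ∖ C) ⊆ (X ∪ Y) ∖ (Y ∩ C).

Reverse inclusion. This inclusion fails. Take Y = ∅, C = {1}, X = {1}; then 1 ∈ (X ∪ Y) ∖ (Y ∩ C) but 1 ∉ (X ∖ C) ∪ (Y ∖ C).

The sets are not equal: only the forward inclusion holds.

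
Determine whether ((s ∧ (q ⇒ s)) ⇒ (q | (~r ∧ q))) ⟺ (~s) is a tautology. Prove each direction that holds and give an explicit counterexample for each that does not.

(⇒) fails; (⇐) holds.

(→) This fails. Under q = T, r = F, s = T, the left side is true but the right side is false.

(←) Assume the antecedent. If q is true, (s ∧ (q ⇒ s)) ⇒ (q | (~r ∧ q)) reduces to true regardless of the other variables. If q is false, the antecedent forces (q = F, r = F, s = F) or (q = F, r = T, s = F), and (s ∧ (q ⇒ s)) ⇒ (q | (~r ∧ q)) holds there. Either way (s ∧ (q ⇒ s)) ⇒ (q | (~r ∧ q)) holds.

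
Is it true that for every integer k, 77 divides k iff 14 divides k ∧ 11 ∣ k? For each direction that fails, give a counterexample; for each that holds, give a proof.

(⟹) This fails: take k = 77. Certainly 77 ∣ 77, but 14 ∤ 77.

(⟸) Suppose 14 ∣ k and 11 ∣ k. Any common multiple of 14 and 11 is a multiple of their lcm; here gcd(14, 11) = 1, so lcm(14, 11) = 14·11 = 154, so 154 ∣ k. Since 77 ∣ 154, it follows that 77 ∣ k.

The forward direction fails; the converse holds.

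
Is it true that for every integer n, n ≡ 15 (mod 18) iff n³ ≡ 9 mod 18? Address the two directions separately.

(⇒) Suppose n ≡ 15 (mod 18). Write n = 18j + 15. Then (18j + 15)³ = 5832j³ + 14580j² + 12150j + 3375 = 18(324j³ + 810j² + 675j + 187) + 9, so n³ ≡ 9 (mod 18).

(⇐) This fails: take n = 3. Then 3³ = 27 ≡ 9 (mod 18), yet 3 ≡ 3 (mod 18), not 15.

The forward direction holds; the converse fails.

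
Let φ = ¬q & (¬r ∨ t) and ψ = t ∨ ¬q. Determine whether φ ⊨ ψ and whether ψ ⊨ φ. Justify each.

Only the forward implication holds.

(⇒) Assume the antecedent. If r is true, the antecedent forces (r = T, q = F, t = T), and t ∨ ¬q holds there. If r is false, the antecedent forces (r = F, q = F, t = F) or (r = F, q = F, t = T), and t ∨ ¬q holds there. Either way t ∨ ¬q holds.

(⇐) This fails. Under r = T, q = F, t = F, the left side is false but the right side is true.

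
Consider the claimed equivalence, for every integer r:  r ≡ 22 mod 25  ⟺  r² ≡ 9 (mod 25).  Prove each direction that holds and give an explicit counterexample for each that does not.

[⇒] Suppose r ≡ 22 mod 25. Write r = 25j + 22. Then (25j + 22)² = 625j² + 1100j + 484 = 25(25j² + 44j + 19) + 9, so r² ≡ 9 (mod 25).

[⇐] This fails: take r = 3. Then 3² = 9 ≡ 9 (mod 25), yet 3 ≡ 3 (mod 25), not 22.

Not equivalent: only (⇒) holds.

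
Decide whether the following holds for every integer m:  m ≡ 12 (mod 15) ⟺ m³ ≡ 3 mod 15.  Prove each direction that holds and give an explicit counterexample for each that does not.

The biconditional holds.

(⇒) Suppose m ≡ 12 (mod 15). Write m = 15j + 12. Then (15j + 12)³ = 3375j³ + 8100j² + 6480j + 1728 = 15(225j³ + 540j² + 432j + 115) + 3, so m³ ≡ 3 (mod 15).

(⇐) Conversely, suppose m³ ≡ 3 (mod 15). The only residue r in {0, …, 14} with r³ ≡ 3 (mod 15) is r = 12, so m ≡ 12 (mod 15).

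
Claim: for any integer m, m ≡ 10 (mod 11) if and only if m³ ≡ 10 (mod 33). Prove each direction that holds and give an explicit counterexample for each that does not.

(⇒) This fails: take m = 21. Then 21 ≡ 10 (mod 11), but 21³ = 9261 ≡ 21 (mod 33), not 10.

(⇐) Conversely, the residues r modulo 33 with r³ ≡ 10 (mod 33) are exactly {10}, and each is ≡ 10 (mod 11).

The forward direction fails; the converse holds.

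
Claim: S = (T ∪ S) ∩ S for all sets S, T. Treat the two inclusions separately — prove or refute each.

(⟹) Let x ∈ S. Then either x ∈ S and x ∉ T; or x ∈ S ∩ T. In each case x ∈ (T ∪ S) ∩ S, so S ⊆ (T ∪ S) ∩ S.

(⟸) Let x ∈ (T ∪ S) ∩ S. Then either x ∈ S and x ∉ T; or x ∈ S ∩ T. In each case x ∈ S, so (T ∪ S) ∩ S ⊆ S.

The two sets are equal.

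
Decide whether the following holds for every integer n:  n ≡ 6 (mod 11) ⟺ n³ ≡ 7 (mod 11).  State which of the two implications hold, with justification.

Both implications hold.

(←) For the converse, argue contrapositively. If n ≢ 6 (mod 11), then n is congruent to one of 0, 1, 2, 3, 4, 5, 7, 8, 9, 10 modulo 11, and these give n³ ≡ 0, 1, 8, 5, 9, 4, 2, 6, 3, 10 respectively — never 7.

(→) Suppose n ≡ 6 (mod 11). Write n = 11j + 6. Then (11j + 6)³ = 1331j³ + 2178j² + 1188j + 216 = 11(121j³ + 198j² + 108j + 19) + 7, so n³ ≡ 7 (mod 11).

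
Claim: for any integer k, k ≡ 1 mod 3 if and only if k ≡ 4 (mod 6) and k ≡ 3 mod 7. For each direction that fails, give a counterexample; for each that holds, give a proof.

Forward direction. This fails: k = 1 gives 1 ≡ 1 (mod 3) but 1 ≡ 1 (mod 6), so the conjunction on the right does not hold.

Converse. If k ≡ 4 (mod 6) and k ≡ 3 (mod 7), then by the Chinese remainder theorem k ≡ 10 (mod 42). Since 10 ≡ 1 (mod 3) and 3 ∣ 42, we get k ≡ 1 (mod 3).

Not equivalent: only (⇐) holds.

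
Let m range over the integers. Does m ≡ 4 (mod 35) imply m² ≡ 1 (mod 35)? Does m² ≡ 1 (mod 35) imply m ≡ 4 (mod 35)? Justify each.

(→) This fails: take m = 4. Then 4 ≡ 4 (mod 35), but 4² = 16 ≡ 16 (mod 35), not 1.

(←) This fails: take m = 1. Then 1² = 1 ≡ 1 (mod 35), yet 1 ≡ 1 (mod 35), not 4.

Neither direction holds.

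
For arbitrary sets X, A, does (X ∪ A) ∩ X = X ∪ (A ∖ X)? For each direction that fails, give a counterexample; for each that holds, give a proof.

(⊆) holds; (⊇) fails.

Forward inclusion. Let x ∈ (X ∪ A) ∩ X. Then either x ∈ X and x ∉ A; or x ∈ X ∩ A. In each case x ∈ X ∪ (A ∖ X), so (X ∪ A) ∩ X ⊆ X ∪ (A ∖ X).

Reverse inclusion. This inclusion fails. Take X = ∅, A = {1}; then 1 ∈ X ∪ (A ∖ X) but 1 ∉ (X ∪ A) ∩ X.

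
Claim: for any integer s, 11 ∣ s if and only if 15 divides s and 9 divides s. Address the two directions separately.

Neither direction holds.

(⇒) This fails: take s = 11. Certainly 11 ∣ 11, but 15 ∤ 11.

(⇐) This fails: take s = 45. Both 15 ∣ 45 and 9 ∣ 45, yet 45 is not a multiple of 11 (since 45 = 4·11 + 1), so 11 ∤ 45.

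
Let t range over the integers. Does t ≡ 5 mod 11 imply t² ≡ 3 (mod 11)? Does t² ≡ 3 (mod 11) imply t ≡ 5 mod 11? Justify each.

Forward direction. Suppose t ≡ 5 mod 11. Write t = 11j + 5. Then (11j + 5)² = 121j² + 110j + 25 = 11(11j² + 10j + 2) + 3, so t² ≡ 3 (mod 11).

Converse. This fails: take t = 6. Then 6² = 36 ≡ 3 (mod 11), yet 6 ≡ 6 (mod 11), not 5.

Not equivalent: only (⇒) holds.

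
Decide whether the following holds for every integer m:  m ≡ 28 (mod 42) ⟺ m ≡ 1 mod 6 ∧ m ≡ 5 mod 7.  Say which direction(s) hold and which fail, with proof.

(⇒) This fails: m = 28 gives 28 ≡ 28 (mod 42) but 28 ≡ 4 (mod 6), so the conjunction on the right does not hold.

(⇐) This fails: m = 19 satisfies both congruences on the right (19 ≡ 1 mod 6 and 19 ≡ 5 mod 7) yet 19 ≡ 19 (mod 42), not 28.

Both directions fail.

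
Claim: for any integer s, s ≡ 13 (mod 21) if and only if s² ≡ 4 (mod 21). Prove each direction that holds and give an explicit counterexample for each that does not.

Neither implication holds.

(⟹) This fails: take s = 13. Then 13 ≡ 13 (mod 21), but 13² = 169 ≡ 1 (mod 21), not 4.

(⟸) This fails: take s = 2. Then 2² = 4 ≡ 4 (mod 21), yet 2 ≡ 2 (mod 21), not 13.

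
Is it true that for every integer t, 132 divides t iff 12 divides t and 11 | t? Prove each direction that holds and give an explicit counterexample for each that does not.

Equivalent; both directions hold.

(⇒) If 132 ∣ t, write t = 132q. Since 132 = 11·12, t = 12·(11q), so 12 ∣ t; and since 132 = 12·11, t = 11·(12q), so 11 ∣ t.

(⇐) Suppose 12 ∣ t and 11 ∣ t. Any common multiple of 12 and 11 is a multiple of their lcm; here gcd(12, 11) = 1, so lcm(12, 11) = 12·11 = 132, so 132 ∣ t.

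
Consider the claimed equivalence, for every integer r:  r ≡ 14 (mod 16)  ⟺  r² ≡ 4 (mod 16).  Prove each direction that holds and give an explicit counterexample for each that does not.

Not equivalent: only (⇒) holds.

(→) Suppose r ≡ 14 (mod 16). Write r = 16j + 14. Then (16j + 14)² = 256j² + 448j + 196 = 16(16j² + 28j + 12) + 4, so r² ≡ 4 (mod 16).

(←) This fails: take r = 2. Then 2² = 4 ≡ 4 (mod 16), yet 2 ≡ 2 (mod 16), not 14.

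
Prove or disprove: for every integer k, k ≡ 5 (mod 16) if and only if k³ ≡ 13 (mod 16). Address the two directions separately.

Both directions hold; the statement is true.

(⇒) Suppose k ≡ 5 (mod 16). Write k = 16j + 5. Then (16j + 5)³ = 4096j³ + 3840j² + 1200j + 125 = 16(256j³ + 240j² + 75j + 7) + 13, so k³ ≡ 13 (mod 16).

(⇐) Conversely, suppose k³ ≡ 13 (mod 16). The only residue r in {0, …, 15} with r³ ≡ 13 (mod 16) is r = 5, so k ≡ 5 (mod 16).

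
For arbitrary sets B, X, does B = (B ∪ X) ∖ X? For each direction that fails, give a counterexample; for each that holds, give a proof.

(⟹) This inclusion fails. Take B = {1}, X = {1}; then 1 ∈ B but 1 ∉ (B ∪ X) ∖ X.

(⟸) Let x ∈ (B ∪ X) ∖ X. Then x ∈ B and x ∉ X, from which x ∈ B.

The sets are not equal: only the reverse inclusion holds.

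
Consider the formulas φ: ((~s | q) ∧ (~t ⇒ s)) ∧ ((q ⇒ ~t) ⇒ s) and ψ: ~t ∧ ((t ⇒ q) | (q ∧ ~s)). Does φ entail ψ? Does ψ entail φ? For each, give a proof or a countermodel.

Neither implication holds.

[⇒] This fails. Under t = T, q = T, s = F, the left side is true but the right side is false.

[⇐] This fails. Under t = F, q = F, s = F, the left side is false but the right side is true.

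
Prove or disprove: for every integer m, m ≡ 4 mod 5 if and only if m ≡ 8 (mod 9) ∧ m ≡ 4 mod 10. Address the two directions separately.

Only the converse holds.

(⇒) This fails: m = 64 gives 64 ≡ 4 (mod 5) but 64 ≡ 1 (mod 9), so the conjunction on the right does not hold.

(⇐) Conversely, if m ≡ 8 (mod 9) and m ≡ 4 (mod 10), then by the Chinese remainder theorem m ≡ 44 (mod 90). Since 44 ≡ 4 (mod 5) and 5 ∣ 90, we get m ≡ 4 (mod 5).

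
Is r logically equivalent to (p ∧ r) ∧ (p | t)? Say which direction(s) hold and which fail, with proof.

The forward direction fails; the converse holds.

(⟹) This fails. Under p = F, r = T, t = F, the left side is true but the right side is false.

(⟸) Assume the antecedent. If p is true, the antecedent forces (p = T, r = T, t = F) or (p = T, r = T, t = T), and r holds there. If p is false, the antecedent cannot hold. Either way r holds.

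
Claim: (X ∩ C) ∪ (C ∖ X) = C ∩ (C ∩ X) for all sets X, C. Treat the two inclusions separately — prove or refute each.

(⊆) This inclusion fails. Take X = ∅, C = {1}; then 1 ∈ (X ∩ C) ∪ (C ∖ X) but 1 ∉ C ∩ (C ∩ X).

(⊇) Let x ∈ C ∩ (C ∩ X). Then x ∈ X ∩ C, from which x ∈ (X ∩ C) ∪ (C ∖ X).

The sets are not equal: only the reverse inclusion holds.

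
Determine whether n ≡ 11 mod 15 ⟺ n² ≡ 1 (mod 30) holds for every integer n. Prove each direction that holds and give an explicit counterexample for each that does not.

Both directions fail.

[⇒] This fails: take n = 26. Then 26 ≡ 11 (mod 15), but 26² = 676 ≡ 16 (mod 30), not 1.

[⇐] This fails: take n = 1. Then 1² = 1 ≡ 1 (mod 30), yet 1 ≡ 1 (mod 15), not 11.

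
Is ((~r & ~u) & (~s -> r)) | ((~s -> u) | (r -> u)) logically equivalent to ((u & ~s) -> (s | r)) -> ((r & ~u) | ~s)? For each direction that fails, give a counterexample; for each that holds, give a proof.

[⇒] This fails. Under r = F, u = F, s = T, the left side is true but the right side is false.

[⇐] This fails. Under r = T, u = F, s = F, the left side is false but the right side is true.

Both directions fail.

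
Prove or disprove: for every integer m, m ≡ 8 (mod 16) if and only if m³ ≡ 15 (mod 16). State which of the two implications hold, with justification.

[⇒] This fails: take m = 8. Then 8 ≡ 8 (mod 16), but 8³ = 512 ≡ 0 (mod 16), not 15.

[⇐] This fails: take m = 15. Then 15³ = 3375 ≡ 15 (mod 16), yet 15 ≡ 15 (mod 16), not 8.

Neither implication holds.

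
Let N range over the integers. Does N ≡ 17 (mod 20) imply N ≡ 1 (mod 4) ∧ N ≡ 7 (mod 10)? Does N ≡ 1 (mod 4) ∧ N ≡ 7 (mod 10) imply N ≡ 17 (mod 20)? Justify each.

Both implications hold.

[⇒] Suppose N ≡ 17 (mod 20); write N = 20j + 17. Since 4 ∣ 20, reducing mod 4 gives N ≡ 17 ≡ 1 (mod 4); since 10 ∣ 20, reducing mod 10 gives N ≡ 17 ≡ 7 (mod 10).

[⇐] Conversely, if N ≡ 1 (mod 4) and N ≡ 7 (mod 10), then by the Chinese remainder theorem N ≡ 17 (mod 20). This is exactly N ≡ 17 (mod 20).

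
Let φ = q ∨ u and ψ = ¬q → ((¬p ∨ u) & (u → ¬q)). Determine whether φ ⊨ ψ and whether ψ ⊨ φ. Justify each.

Only the forward implication holds.

(⇒) Assume the antecedent. If u is true, ¬q → ((¬p ∨ u) & (u → ¬q)) reduces to true regardless of the other variables. If u is false, the antecedent forces (p = F, u = F, q = T) or (p = T, u = F, q = T), and ¬q → ((¬p ∨ u) & (u → ¬q)) holds there. Either way ¬q → ((¬p ∨ u) & (u → ¬q)) holds.

(⇐) This fails. Under p = F, u = F, q = F, the left side is false but the right side is true.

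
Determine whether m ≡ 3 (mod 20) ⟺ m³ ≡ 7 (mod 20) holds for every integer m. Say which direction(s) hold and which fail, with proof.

(⟹) Suppose m ≡ 3 (mod 20). Write m = 20j + 3. Then (20j + 3)³ = 8000j³ + 3600j² + 540j + 27 = 20(400j³ + 180j² + 27j + 1) + 7, so m³ ≡ 7 (mod 20).

(⟸) Conversely, suppose m³ ≡ 7 (mod 20). The only residue r in {0, …, 19} with r³ ≡ 7 (mod 20) is r = 3, so m ≡ 3 (mod 20).

Both directions hold; the statement is true.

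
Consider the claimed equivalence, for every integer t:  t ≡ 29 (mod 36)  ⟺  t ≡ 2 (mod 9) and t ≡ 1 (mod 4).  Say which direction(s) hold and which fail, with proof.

[⇒] Suppose t ≡ 29 (mod 36); write t = 36j + 29. Since 9 ∣ 36, reducing mod 9 gives t ≡ 29 ≡ 2 (mod 9); since 4 ∣ 36, reducing mod 4 gives t ≡ 29 ≡ 1 (mod 4).

[⇐] Conversely, if t ≡ 2 (mod 9) and t ≡ 1 (mod 4), then by the Chinese remainder theorem t ≡ 29 (mod 36). This is exactly t ≡ 29 (mod 36).

Both directions hold.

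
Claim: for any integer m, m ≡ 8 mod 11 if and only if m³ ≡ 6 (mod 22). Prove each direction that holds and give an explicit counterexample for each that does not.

Only the reverse direction holds.

(⟸) The residues r modulo 22 with r³ ≡ 6 (mod 22) are exactly {8}, and each is ≡ 8 (mod 11).

(⟹) This fails: take m = 19. Then 19 ≡ 8 (mod 11), but 19³ = 6859 ≡ 17 (mod 22), not 6.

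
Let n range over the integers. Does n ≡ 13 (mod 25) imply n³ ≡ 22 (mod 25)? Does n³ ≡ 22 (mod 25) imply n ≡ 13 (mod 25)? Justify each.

Both directions hold.

Converse. Suppose n³ ≡ 22 (mod 25). The only residue r in {0, …, 24} with r³ ≡ 22 (mod 25) is r = 13, so n ≡ 13 (mod 25).

Forward direction. Suppose n ≡ 13 (mod 25). Write n = 25j + 13. Then (25j + 13)³ = 15625j³ + 24375j² + 12675j + 2197 = 25(625j³ + 975j² + 507j + 87) + 22, so n³ ≡ 22 (mod 25).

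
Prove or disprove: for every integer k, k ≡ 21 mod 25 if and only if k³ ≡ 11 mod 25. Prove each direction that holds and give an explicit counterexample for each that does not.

Both implications hold.

(⟹) Suppose k ≡ 21 mod 25. Write k = 25j + 21. Then (25j + 21)³ = 15625j³ + 39375j² + 33075j + 9261 = 25(625j³ + 1575j² + 1323j + 370) + 11, so k³ ≡ 11 (mod 25).

(⟸) Conversely, suppose k³ ≡ 11 (mod 25). The only residue r in {0, …, 24} with r³ ≡ 11 (mod 25) is r = 21, so k ≡ 21 (mod 25).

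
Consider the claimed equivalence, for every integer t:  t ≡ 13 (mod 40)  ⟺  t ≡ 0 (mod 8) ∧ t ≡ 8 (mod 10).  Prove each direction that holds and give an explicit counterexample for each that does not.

Both directions fail.

(⟹) This fails: t = 13 gives 13 ≡ 13 (mod 40) but 13 ≡ 5 (mod 8), so the conjunction on the right does not hold.

(⟸) This fails: t = 8 satisfies both congruences on the right (8 ≡ 0 mod 8 and 8 ≡ 8 mod 10) yet 8 ≡ 8 (mod 40), not 13.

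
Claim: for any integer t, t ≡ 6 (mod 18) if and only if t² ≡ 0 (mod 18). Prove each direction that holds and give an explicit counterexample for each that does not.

Converse. This fails: take t = 0. Then 0² = 0 ≡ 0 (mod 18), yet 0 ≡ 0 (mod 18), not 6.

Forward direction. Suppose t ≡ 6 (mod 18). Write t = 18j + 6. Then (18j + 6)² = 324j² + 216j + 36 = 18(18j² + 12j + 2) + 0, so t² ≡ 0 (mod 18).

Only the forward implication holds.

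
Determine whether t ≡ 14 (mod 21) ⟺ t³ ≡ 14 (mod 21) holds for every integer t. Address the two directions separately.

Both directions hold; the statement is true.

(⟹) Suppose t ≡ 14 (mod 21). Write t = 21j + 14. Then (21j + 14)³ = 9261j³ + 18522j² + 12348j + 2744 = 21(441j³ + 882j² + 588j + 130) + 14, so t³ ≡ 14 (mod 21).

(⟸) Conversely, suppose t³ ≡ 14 (mod 21). The only residue r in {0, …, 20} with r³ ≡ 14 (mod 21) is r = 14, so t ≡ 14 (mod 21).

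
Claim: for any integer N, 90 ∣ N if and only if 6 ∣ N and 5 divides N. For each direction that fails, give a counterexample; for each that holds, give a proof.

(←) This fails: take N = 30. Both 6 ∣ 30 and 5 ∣ 30, yet 30 is not a multiple of 90 (since 30 = 0·90 + 30), so 90 ∤ 30.

(→) If 90 ∣ N, write N = 90q. Since 90 = 15·6, N = 6·(15q), so 6 ∣ N; and since 90 = 18·5, N = 5·(18q), so 5 ∣ N.

(⇒) holds; (⇐) fails.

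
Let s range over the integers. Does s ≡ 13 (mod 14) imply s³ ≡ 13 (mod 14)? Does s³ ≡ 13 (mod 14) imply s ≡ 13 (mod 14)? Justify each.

Only the forward implication holds.

(→) Suppose s ≡ 13 (mod 14). Write s = 14j + 13. Then (14j + 13)³ = 2744j³ + 7644j² + 7098j + 2197 = 14(196j³ + 546j² + 507j + 156) + 13, so s³ ≡ 13 (mod 14).

(←) This fails: take s = 3. Then 3³ = 27 ≡ 13 (mod 14), yet 3 ≡ 3 (mod 14), not 13.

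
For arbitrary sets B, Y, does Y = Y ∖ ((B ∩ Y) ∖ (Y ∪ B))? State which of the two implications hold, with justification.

(⟹) Let x ∈ Y. Then either x ∈ Y and x ∉ B; or x ∈ B ∩ Y. In each case x ∈ Y ∖ ((B ∩ Y) ∖ (Y ∪ B)), so Y ⊆ Y ∖ ((B ∩ Y) ∖ (Y ∪ B)).

(⟸) Let x ∈ Y ∖ ((B ∩ Y) ∖ (Y ∪ B)). Then either x ∈ Y and x ∉ B; or x ∈ B ∩ Y. In each case x ∈ Y, so Y ∖ ((B ∩ Y) ∖ (Y ∪ B)) ⊆ Y.

Both inclusions hold.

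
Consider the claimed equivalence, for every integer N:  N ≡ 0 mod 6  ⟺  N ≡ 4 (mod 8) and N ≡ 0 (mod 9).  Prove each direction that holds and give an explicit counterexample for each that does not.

[⇒] This fails: N = 0 gives 0 ≡ 0 (mod 6) but 0 ≡ 0 (mod 8), so the conjunction on the right does not hold.

[⇐] Conversely, if N ≡ 4 (mod 8) and N ≡ 0 (mod 9), then by the Chinese remainder theorem N ≡ 36 (mod 72). Since 36 ≡ 0 (mod 6) and 6 ∣ 72, we get N ≡ 0 (mod 6).

Only the converse holds.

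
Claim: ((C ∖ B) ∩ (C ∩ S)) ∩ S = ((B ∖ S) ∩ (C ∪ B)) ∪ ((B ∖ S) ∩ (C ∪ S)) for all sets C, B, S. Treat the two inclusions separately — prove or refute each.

Neither inclusion holds.

(⊆) This inclusion fails. Take C = {1}, B = ∅, S = {1}; then 1 ∈ ((C ∖ B) ∩ (C ∩ S)) ∩ S but 1 ∉ ((B ∖ S) ∩ (C ∪ B)) ∪ ((B ∖ S) ∩ (C ∪ S)).

(⊇) This inclusion fails. Take C = ∅, B = {1}, S = ∅; then 1 ∈ ((B ∖ S) ∩ (C ∪ B)) ∪ ((B ∖ S) ∩ (C ∪ S)) but 1 ∉ ((C ∖ B) ∩ (C ∩ S)) ∩ S.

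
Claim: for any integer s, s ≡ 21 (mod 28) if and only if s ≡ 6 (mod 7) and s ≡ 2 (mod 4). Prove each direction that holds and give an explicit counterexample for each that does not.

(⟹) This fails: s = 21 gives 21 ≡ 21 (mod 28) but 21 ≡ 0 (mod 7), so the conjunction on the right does not hold.

(⟸) This fails: s = 6 satisfies both congruences on the right (6 ≡ 6 mod 7 and 6 ≡ 2 mod 4) yet 6 ≡ 6 (mod 28), not 21.

Neither implication holds.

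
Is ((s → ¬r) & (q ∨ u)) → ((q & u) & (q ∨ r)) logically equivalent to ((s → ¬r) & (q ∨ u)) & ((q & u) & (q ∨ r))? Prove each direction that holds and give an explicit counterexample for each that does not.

[⇐] Assume the antecedent. If s is true, the antecedent forces (u = T, q = T, s = T, r = F), and the consequent holds there. If s is false, the antecedent forces (u = T, q = T, s = F, r = F) or (u = T, q = T, s = F, r = T), and the consequent holds there. Either way the consequent holds.

[⇒] This fails. Under u = F, q = F, s = F, r = F, the left side is true but the right side is false.

Not equivalent: only (⇐) holds.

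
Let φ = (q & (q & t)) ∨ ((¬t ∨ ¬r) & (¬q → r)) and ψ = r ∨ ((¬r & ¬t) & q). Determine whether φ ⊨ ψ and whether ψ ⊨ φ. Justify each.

(⇒) fails and (⇐) fails.

Forward direction. This fails. Under r = F, q = T, t = T, the left side is true but the right side is false.

Converse. This fails. Under r = T, q = F, t = T, the left side is false but the right side is true.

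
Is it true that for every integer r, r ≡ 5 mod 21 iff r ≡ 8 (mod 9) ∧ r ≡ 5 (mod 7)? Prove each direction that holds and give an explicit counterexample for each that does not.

The forward direction fails; the converse holds.

(⟹) This fails: r = 5 gives 5 ≡ 5 (mod 21) but 5 ≡ 5 (mod 9), so the conjunction on the right does not hold.

(⟸) Conversely, if r ≡ 8 (mod 9) and r ≡ 5 (mod 7), then by the Chinese remainder theorem r ≡ 26 (mod 63). Since 26 ≡ 5 (mod 21) and 21 ∣ 63, we get r ≡ 5 (mod 21).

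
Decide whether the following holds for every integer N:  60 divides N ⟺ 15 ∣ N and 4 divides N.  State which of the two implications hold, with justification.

(⇒) If 60 ∣ N, write N = 60q. Since 60 = 4·15, N = 15·(4q), so 15 ∣ N; and since 60 = 15·4, N = 4·(15q), so 4 ∣ N.

(⇐) Suppose 15 ∣ N and 4 ∣ N. Any common multiple of 15 and 4 is a multiple of their lcm; here gcd(15, 4) = 1, so lcm(15, 4) = 15·4 = 60, so 60 ∣ N.

Both directions hold.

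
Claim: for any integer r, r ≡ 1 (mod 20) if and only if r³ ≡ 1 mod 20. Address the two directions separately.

Both implications hold.

(→) Suppose r ≡ 1 (mod 20). Write r = 20j + 1. Then (20j + 1)³ = 8000j³ + 1200j² + 60j + 1 = 20(400j³ + 60j² + 3j) + 1, so r³ ≡ 1 (mod 20).

(←) Conversely, suppose r³ ≡ 1 (mod 20). The only residue r in {0, …, 19} with r³ ≡ 1 (mod 20) is r = 1, so r ≡ 1 (mod 20).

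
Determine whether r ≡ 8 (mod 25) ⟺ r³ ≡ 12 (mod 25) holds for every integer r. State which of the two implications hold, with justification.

(→) Suppose r ≡ 8 (mod 25). Write r = 25j + 8. Then (25j + 8)³ = 15625j³ + 15000j² + 4800j + 512 = 25(625j³ + 600j² + 192j + 20) + 12, so r³ ≡ 12 (mod 25).

(←) Conversely, suppose r³ ≡ 12 (mod 25). The only residue r in {0, …, 24} with r³ ≡ 12 (mod 25) is r = 8, so r ≡ 8 (mod 25).

Both directions hold; the statement is true.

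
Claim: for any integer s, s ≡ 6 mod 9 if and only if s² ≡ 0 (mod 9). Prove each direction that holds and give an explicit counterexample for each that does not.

Only the forward direction holds.

(→) Suppose s ≡ 6 mod 9. Write s = 9j + 6. Then (9j + 6)² = 81j² + 108j + 36 = 9(9j² + 12j + 4) + 0, so s² ≡ 0 (mod 9).

(←) This fails: take s = 0. Then 0² = 0 ≡ 0 (mod 9), yet 0 ≡ 0 (mod 9), not 6.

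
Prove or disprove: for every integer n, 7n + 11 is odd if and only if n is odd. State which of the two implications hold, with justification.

Neither implication holds.

(⟹) This fails: n = 6 gives 7n + 11 = 53, which is odd, but 6 is even, not odd.

(⟸) This also fails: n = 1 is odd, but 7n + 11 = 18 is even, not odd.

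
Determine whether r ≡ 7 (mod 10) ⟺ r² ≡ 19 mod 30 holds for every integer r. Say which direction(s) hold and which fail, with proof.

(⇒) This fails: take r = 27. Then 27 ≡ 7 (mod 10), but 27² = 729 ≡ 9 (mod 30), not 19.

(⇐) This fails: take r = 13. Then 13² = 169 ≡ 19 (mod 30), yet 13 ≡ 3 (mod 10), not 7.

(⇒) fails and (⇐) fails.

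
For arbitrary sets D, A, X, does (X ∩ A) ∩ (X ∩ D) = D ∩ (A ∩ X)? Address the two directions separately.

Both inclusions hold.

(⟹) Let x ∈ (X ∩ A) ∩ (X ∩ D). Then x ∈ D ∩ A ∩ X, from which x ∈ D ∩ (A ∩ X).

(⟸) Let x ∈ D ∩ (A ∩ X). Then x ∈ D ∩ A ∩ X, from which x ∈ (X ∩ A) ∩ (X ∩ D).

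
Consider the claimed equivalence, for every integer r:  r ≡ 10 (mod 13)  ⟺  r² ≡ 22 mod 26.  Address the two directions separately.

Neither implication holds.

(⟹) This fails: take r = 23. Then 23 ≡ 10 (mod 13), but 23² = 529 ≡ 9 (mod 26), not 22.

(⟸) This fails: take r = 16. Then 16² = 256 ≡ 22 (mod 26), yet 16 ≡ 3 (mod 13), not 10.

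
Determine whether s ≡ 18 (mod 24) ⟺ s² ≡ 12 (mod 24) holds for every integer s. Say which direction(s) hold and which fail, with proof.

(⟹) Suppose s ≡ 18 (mod 24). Write s = 24j + 18. Then (24j + 18)² = 576j² + 864j + 324 = 24(24j² + 36j + 13) + 12, so s² ≡ 12 (mod 24).

(⟸) This fails: take s = 6. Then 6² = 36 ≡ 12 (mod 24), yet 6 ≡ 6 (mod 24), not 18.

The forward direction holds; the converse fails.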